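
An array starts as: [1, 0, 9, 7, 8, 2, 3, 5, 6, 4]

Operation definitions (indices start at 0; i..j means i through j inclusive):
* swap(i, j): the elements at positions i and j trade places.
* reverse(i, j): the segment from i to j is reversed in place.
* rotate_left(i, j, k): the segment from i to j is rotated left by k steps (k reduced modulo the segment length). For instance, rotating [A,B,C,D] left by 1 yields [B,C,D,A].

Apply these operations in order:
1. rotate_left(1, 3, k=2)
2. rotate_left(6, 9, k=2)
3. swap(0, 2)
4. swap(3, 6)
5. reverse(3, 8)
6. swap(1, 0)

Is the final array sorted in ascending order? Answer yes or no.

Answer: no

Derivation:
After 1 (rotate_left(1, 3, k=2)): [1, 7, 0, 9, 8, 2, 3, 5, 6, 4]
After 2 (rotate_left(6, 9, k=2)): [1, 7, 0, 9, 8, 2, 6, 4, 3, 5]
After 3 (swap(0, 2)): [0, 7, 1, 9, 8, 2, 6, 4, 3, 5]
After 4 (swap(3, 6)): [0, 7, 1, 6, 8, 2, 9, 4, 3, 5]
After 5 (reverse(3, 8)): [0, 7, 1, 3, 4, 9, 2, 8, 6, 5]
After 6 (swap(1, 0)): [7, 0, 1, 3, 4, 9, 2, 8, 6, 5]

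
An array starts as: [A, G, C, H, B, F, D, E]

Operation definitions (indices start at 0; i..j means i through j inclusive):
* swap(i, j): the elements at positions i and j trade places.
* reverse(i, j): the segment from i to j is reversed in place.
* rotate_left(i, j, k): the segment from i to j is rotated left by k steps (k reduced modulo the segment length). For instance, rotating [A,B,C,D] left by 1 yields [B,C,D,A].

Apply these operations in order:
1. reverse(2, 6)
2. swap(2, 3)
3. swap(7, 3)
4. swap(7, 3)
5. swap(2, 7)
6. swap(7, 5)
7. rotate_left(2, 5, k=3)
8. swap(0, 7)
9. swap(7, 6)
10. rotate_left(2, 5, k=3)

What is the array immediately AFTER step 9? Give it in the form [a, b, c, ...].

After 1 (reverse(2, 6)): [A, G, D, F, B, H, C, E]
After 2 (swap(2, 3)): [A, G, F, D, B, H, C, E]
After 3 (swap(7, 3)): [A, G, F, E, B, H, C, D]
After 4 (swap(7, 3)): [A, G, F, D, B, H, C, E]
After 5 (swap(2, 7)): [A, G, E, D, B, H, C, F]
After 6 (swap(7, 5)): [A, G, E, D, B, F, C, H]
After 7 (rotate_left(2, 5, k=3)): [A, G, F, E, D, B, C, H]
After 8 (swap(0, 7)): [H, G, F, E, D, B, C, A]
After 9 (swap(7, 6)): [H, G, F, E, D, B, A, C]

Answer: [H, G, F, E, D, B, A, C]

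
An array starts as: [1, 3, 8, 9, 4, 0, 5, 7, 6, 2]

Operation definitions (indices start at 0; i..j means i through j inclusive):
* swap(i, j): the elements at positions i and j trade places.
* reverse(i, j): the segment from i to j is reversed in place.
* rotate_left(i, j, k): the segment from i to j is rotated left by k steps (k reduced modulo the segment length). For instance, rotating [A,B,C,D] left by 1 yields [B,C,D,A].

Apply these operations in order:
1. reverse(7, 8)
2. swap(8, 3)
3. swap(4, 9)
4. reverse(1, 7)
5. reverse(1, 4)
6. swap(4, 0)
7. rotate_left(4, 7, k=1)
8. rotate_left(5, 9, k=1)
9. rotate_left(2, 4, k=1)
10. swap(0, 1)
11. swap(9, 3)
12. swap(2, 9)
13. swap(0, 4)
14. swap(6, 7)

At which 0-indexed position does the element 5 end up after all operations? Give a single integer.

Answer: 9

Derivation:
After 1 (reverse(7, 8)): [1, 3, 8, 9, 4, 0, 5, 6, 7, 2]
After 2 (swap(8, 3)): [1, 3, 8, 7, 4, 0, 5, 6, 9, 2]
After 3 (swap(4, 9)): [1, 3, 8, 7, 2, 0, 5, 6, 9, 4]
After 4 (reverse(1, 7)): [1, 6, 5, 0, 2, 7, 8, 3, 9, 4]
After 5 (reverse(1, 4)): [1, 2, 0, 5, 6, 7, 8, 3, 9, 4]
After 6 (swap(4, 0)): [6, 2, 0, 5, 1, 7, 8, 3, 9, 4]
After 7 (rotate_left(4, 7, k=1)): [6, 2, 0, 5, 7, 8, 3, 1, 9, 4]
After 8 (rotate_left(5, 9, k=1)): [6, 2, 0, 5, 7, 3, 1, 9, 4, 8]
After 9 (rotate_left(2, 4, k=1)): [6, 2, 5, 7, 0, 3, 1, 9, 4, 8]
After 10 (swap(0, 1)): [2, 6, 5, 7, 0, 3, 1, 9, 4, 8]
After 11 (swap(9, 3)): [2, 6, 5, 8, 0, 3, 1, 9, 4, 7]
After 12 (swap(2, 9)): [2, 6, 7, 8, 0, 3, 1, 9, 4, 5]
After 13 (swap(0, 4)): [0, 6, 7, 8, 2, 3, 1, 9, 4, 5]
After 14 (swap(6, 7)): [0, 6, 7, 8, 2, 3, 9, 1, 4, 5]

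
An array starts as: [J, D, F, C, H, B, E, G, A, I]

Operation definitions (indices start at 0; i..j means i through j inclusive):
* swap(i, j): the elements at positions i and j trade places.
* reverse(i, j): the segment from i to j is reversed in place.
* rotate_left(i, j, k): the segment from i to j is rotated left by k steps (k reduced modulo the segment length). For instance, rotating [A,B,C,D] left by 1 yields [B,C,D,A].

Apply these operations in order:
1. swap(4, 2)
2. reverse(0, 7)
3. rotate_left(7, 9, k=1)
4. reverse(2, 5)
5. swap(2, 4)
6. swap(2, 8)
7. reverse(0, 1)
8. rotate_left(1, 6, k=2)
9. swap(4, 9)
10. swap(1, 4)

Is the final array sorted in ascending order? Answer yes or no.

After 1 (swap(4, 2)): [J, D, H, C, F, B, E, G, A, I]
After 2 (reverse(0, 7)): [G, E, B, F, C, H, D, J, A, I]
After 3 (rotate_left(7, 9, k=1)): [G, E, B, F, C, H, D, A, I, J]
After 4 (reverse(2, 5)): [G, E, H, C, F, B, D, A, I, J]
After 5 (swap(2, 4)): [G, E, F, C, H, B, D, A, I, J]
After 6 (swap(2, 8)): [G, E, I, C, H, B, D, A, F, J]
After 7 (reverse(0, 1)): [E, G, I, C, H, B, D, A, F, J]
After 8 (rotate_left(1, 6, k=2)): [E, C, H, B, D, G, I, A, F, J]
After 9 (swap(4, 9)): [E, C, H, B, J, G, I, A, F, D]
After 10 (swap(1, 4)): [E, J, H, B, C, G, I, A, F, D]

Answer: no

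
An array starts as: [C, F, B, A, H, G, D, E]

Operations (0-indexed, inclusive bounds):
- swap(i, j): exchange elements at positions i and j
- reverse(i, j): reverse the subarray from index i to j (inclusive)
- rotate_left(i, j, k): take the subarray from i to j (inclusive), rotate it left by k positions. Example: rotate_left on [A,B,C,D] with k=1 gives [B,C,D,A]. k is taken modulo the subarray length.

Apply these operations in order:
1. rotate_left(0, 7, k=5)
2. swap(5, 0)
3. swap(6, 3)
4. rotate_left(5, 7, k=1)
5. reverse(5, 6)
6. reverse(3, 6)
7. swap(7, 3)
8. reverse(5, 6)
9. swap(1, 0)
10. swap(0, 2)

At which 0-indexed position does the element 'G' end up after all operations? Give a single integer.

After 1 (rotate_left(0, 7, k=5)): [G, D, E, C, F, B, A, H]
After 2 (swap(5, 0)): [B, D, E, C, F, G, A, H]
After 3 (swap(6, 3)): [B, D, E, A, F, G, C, H]
After 4 (rotate_left(5, 7, k=1)): [B, D, E, A, F, C, H, G]
After 5 (reverse(5, 6)): [B, D, E, A, F, H, C, G]
After 6 (reverse(3, 6)): [B, D, E, C, H, F, A, G]
After 7 (swap(7, 3)): [B, D, E, G, H, F, A, C]
After 8 (reverse(5, 6)): [B, D, E, G, H, A, F, C]
After 9 (swap(1, 0)): [D, B, E, G, H, A, F, C]
After 10 (swap(0, 2)): [E, B, D, G, H, A, F, C]

Answer: 3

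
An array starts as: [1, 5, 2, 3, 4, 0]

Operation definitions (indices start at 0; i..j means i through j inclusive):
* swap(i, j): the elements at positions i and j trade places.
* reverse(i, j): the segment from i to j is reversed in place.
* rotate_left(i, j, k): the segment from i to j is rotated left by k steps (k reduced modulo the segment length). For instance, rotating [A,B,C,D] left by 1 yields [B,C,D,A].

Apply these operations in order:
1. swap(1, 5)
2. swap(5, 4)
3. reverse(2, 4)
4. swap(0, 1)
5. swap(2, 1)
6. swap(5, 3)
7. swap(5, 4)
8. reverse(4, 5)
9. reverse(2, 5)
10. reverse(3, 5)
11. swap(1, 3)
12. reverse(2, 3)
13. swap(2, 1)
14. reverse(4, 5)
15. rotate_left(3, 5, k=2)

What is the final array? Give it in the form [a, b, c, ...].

Answer: [0, 5, 1, 4, 3, 2]

Derivation:
After 1 (swap(1, 5)): [1, 0, 2, 3, 4, 5]
After 2 (swap(5, 4)): [1, 0, 2, 3, 5, 4]
After 3 (reverse(2, 4)): [1, 0, 5, 3, 2, 4]
After 4 (swap(0, 1)): [0, 1, 5, 3, 2, 4]
After 5 (swap(2, 1)): [0, 5, 1, 3, 2, 4]
After 6 (swap(5, 3)): [0, 5, 1, 4, 2, 3]
After 7 (swap(5, 4)): [0, 5, 1, 4, 3, 2]
After 8 (reverse(4, 5)): [0, 5, 1, 4, 2, 3]
After 9 (reverse(2, 5)): [0, 5, 3, 2, 4, 1]
After 10 (reverse(3, 5)): [0, 5, 3, 1, 4, 2]
After 11 (swap(1, 3)): [0, 1, 3, 5, 4, 2]
After 12 (reverse(2, 3)): [0, 1, 5, 3, 4, 2]
After 13 (swap(2, 1)): [0, 5, 1, 3, 4, 2]
After 14 (reverse(4, 5)): [0, 5, 1, 3, 2, 4]
After 15 (rotate_left(3, 5, k=2)): [0, 5, 1, 4, 3, 2]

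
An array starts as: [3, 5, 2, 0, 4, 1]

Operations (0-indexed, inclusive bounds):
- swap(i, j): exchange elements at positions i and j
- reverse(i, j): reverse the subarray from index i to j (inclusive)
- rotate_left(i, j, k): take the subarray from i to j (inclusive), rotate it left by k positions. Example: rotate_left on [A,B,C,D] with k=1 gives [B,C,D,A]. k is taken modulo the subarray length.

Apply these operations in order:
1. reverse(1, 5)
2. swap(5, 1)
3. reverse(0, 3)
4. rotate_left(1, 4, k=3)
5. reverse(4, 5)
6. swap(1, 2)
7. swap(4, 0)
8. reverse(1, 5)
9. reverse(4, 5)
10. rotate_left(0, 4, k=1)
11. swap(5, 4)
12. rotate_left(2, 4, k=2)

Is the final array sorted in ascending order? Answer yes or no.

Answer: no

Derivation:
After 1 (reverse(1, 5)): [3, 1, 4, 0, 2, 5]
After 2 (swap(5, 1)): [3, 5, 4, 0, 2, 1]
After 3 (reverse(0, 3)): [0, 4, 5, 3, 2, 1]
After 4 (rotate_left(1, 4, k=3)): [0, 2, 4, 5, 3, 1]
After 5 (reverse(4, 5)): [0, 2, 4, 5, 1, 3]
After 6 (swap(1, 2)): [0, 4, 2, 5, 1, 3]
After 7 (swap(4, 0)): [1, 4, 2, 5, 0, 3]
After 8 (reverse(1, 5)): [1, 3, 0, 5, 2, 4]
After 9 (reverse(4, 5)): [1, 3, 0, 5, 4, 2]
After 10 (rotate_left(0, 4, k=1)): [3, 0, 5, 4, 1, 2]
After 11 (swap(5, 4)): [3, 0, 5, 4, 2, 1]
After 12 (rotate_left(2, 4, k=2)): [3, 0, 2, 5, 4, 1]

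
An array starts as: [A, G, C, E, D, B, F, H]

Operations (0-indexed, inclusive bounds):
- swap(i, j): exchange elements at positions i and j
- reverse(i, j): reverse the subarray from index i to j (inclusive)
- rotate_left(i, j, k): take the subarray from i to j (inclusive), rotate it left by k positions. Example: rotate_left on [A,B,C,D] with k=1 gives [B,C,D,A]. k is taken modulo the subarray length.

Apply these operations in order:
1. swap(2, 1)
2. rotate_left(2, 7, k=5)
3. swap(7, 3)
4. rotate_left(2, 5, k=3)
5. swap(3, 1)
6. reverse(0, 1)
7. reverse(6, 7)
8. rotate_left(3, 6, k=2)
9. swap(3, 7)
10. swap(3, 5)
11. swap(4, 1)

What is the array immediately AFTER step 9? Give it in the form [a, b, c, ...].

Answer: [H, A, D, B, G, C, F, E]

Derivation:
After 1 (swap(2, 1)): [A, C, G, E, D, B, F, H]
After 2 (rotate_left(2, 7, k=5)): [A, C, H, G, E, D, B, F]
After 3 (swap(7, 3)): [A, C, H, F, E, D, B, G]
After 4 (rotate_left(2, 5, k=3)): [A, C, D, H, F, E, B, G]
After 5 (swap(3, 1)): [A, H, D, C, F, E, B, G]
After 6 (reverse(0, 1)): [H, A, D, C, F, E, B, G]
After 7 (reverse(6, 7)): [H, A, D, C, F, E, G, B]
After 8 (rotate_left(3, 6, k=2)): [H, A, D, E, G, C, F, B]
After 9 (swap(3, 7)): [H, A, D, B, G, C, F, E]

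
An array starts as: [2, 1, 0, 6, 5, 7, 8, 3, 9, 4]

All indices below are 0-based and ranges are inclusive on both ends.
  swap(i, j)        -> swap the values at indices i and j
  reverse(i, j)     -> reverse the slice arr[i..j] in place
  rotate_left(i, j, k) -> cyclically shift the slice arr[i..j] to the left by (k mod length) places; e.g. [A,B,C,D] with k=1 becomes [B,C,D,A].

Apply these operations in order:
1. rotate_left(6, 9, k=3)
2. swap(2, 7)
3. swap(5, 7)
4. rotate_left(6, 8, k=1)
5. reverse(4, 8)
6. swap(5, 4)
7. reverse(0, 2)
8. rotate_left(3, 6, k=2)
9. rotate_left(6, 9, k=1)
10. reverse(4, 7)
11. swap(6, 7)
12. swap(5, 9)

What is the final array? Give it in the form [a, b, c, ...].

Answer: [8, 1, 2, 4, 5, 3, 7, 6, 9, 0]

Derivation:
After 1 (rotate_left(6, 9, k=3)): [2, 1, 0, 6, 5, 7, 4, 8, 3, 9]
After 2 (swap(2, 7)): [2, 1, 8, 6, 5, 7, 4, 0, 3, 9]
After 3 (swap(5, 7)): [2, 1, 8, 6, 5, 0, 4, 7, 3, 9]
After 4 (rotate_left(6, 8, k=1)): [2, 1, 8, 6, 5, 0, 7, 3, 4, 9]
After 5 (reverse(4, 8)): [2, 1, 8, 6, 4, 3, 7, 0, 5, 9]
After 6 (swap(5, 4)): [2, 1, 8, 6, 3, 4, 7, 0, 5, 9]
After 7 (reverse(0, 2)): [8, 1, 2, 6, 3, 4, 7, 0, 5, 9]
After 8 (rotate_left(3, 6, k=2)): [8, 1, 2, 4, 7, 6, 3, 0, 5, 9]
After 9 (rotate_left(6, 9, k=1)): [8, 1, 2, 4, 7, 6, 0, 5, 9, 3]
After 10 (reverse(4, 7)): [8, 1, 2, 4, 5, 0, 6, 7, 9, 3]
After 11 (swap(6, 7)): [8, 1, 2, 4, 5, 0, 7, 6, 9, 3]
After 12 (swap(5, 9)): [8, 1, 2, 4, 5, 3, 7, 6, 9, 0]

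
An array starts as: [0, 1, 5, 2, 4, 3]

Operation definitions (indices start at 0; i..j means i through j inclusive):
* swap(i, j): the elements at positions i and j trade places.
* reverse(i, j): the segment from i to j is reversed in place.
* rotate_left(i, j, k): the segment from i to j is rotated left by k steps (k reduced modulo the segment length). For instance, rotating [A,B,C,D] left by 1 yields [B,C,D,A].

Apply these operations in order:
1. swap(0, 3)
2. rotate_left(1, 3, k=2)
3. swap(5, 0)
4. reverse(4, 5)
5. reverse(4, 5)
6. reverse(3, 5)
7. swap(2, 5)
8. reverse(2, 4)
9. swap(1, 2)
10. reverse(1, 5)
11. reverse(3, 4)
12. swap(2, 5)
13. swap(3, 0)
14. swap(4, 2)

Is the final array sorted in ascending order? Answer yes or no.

After 1 (swap(0, 3)): [2, 1, 5, 0, 4, 3]
After 2 (rotate_left(1, 3, k=2)): [2, 0, 1, 5, 4, 3]
After 3 (swap(5, 0)): [3, 0, 1, 5, 4, 2]
After 4 (reverse(4, 5)): [3, 0, 1, 5, 2, 4]
After 5 (reverse(4, 5)): [3, 0, 1, 5, 4, 2]
After 6 (reverse(3, 5)): [3, 0, 1, 2, 4, 5]
After 7 (swap(2, 5)): [3, 0, 5, 2, 4, 1]
After 8 (reverse(2, 4)): [3, 0, 4, 2, 5, 1]
After 9 (swap(1, 2)): [3, 4, 0, 2, 5, 1]
After 10 (reverse(1, 5)): [3, 1, 5, 2, 0, 4]
After 11 (reverse(3, 4)): [3, 1, 5, 0, 2, 4]
After 12 (swap(2, 5)): [3, 1, 4, 0, 2, 5]
After 13 (swap(3, 0)): [0, 1, 4, 3, 2, 5]
After 14 (swap(4, 2)): [0, 1, 2, 3, 4, 5]

Answer: yes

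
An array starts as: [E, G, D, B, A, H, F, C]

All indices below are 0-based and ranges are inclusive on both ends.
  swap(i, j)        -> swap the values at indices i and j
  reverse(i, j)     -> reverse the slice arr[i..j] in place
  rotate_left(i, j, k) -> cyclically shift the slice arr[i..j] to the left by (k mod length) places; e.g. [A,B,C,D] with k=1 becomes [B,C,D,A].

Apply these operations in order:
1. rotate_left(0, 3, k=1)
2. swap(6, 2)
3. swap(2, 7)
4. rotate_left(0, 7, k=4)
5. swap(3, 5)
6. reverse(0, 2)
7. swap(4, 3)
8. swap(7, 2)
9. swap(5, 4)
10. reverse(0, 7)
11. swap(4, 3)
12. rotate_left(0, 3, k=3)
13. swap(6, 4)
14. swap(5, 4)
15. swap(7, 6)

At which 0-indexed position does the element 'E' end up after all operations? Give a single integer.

Answer: 4

Derivation:
After 1 (rotate_left(0, 3, k=1)): [G, D, B, E, A, H, F, C]
After 2 (swap(6, 2)): [G, D, F, E, A, H, B, C]
After 3 (swap(2, 7)): [G, D, C, E, A, H, B, F]
After 4 (rotate_left(0, 7, k=4)): [A, H, B, F, G, D, C, E]
After 5 (swap(3, 5)): [A, H, B, D, G, F, C, E]
After 6 (reverse(0, 2)): [B, H, A, D, G, F, C, E]
After 7 (swap(4, 3)): [B, H, A, G, D, F, C, E]
After 8 (swap(7, 2)): [B, H, E, G, D, F, C, A]
After 9 (swap(5, 4)): [B, H, E, G, F, D, C, A]
After 10 (reverse(0, 7)): [A, C, D, F, G, E, H, B]
After 11 (swap(4, 3)): [A, C, D, G, F, E, H, B]
After 12 (rotate_left(0, 3, k=3)): [G, A, C, D, F, E, H, B]
After 13 (swap(6, 4)): [G, A, C, D, H, E, F, B]
After 14 (swap(5, 4)): [G, A, C, D, E, H, F, B]
After 15 (swap(7, 6)): [G, A, C, D, E, H, B, F]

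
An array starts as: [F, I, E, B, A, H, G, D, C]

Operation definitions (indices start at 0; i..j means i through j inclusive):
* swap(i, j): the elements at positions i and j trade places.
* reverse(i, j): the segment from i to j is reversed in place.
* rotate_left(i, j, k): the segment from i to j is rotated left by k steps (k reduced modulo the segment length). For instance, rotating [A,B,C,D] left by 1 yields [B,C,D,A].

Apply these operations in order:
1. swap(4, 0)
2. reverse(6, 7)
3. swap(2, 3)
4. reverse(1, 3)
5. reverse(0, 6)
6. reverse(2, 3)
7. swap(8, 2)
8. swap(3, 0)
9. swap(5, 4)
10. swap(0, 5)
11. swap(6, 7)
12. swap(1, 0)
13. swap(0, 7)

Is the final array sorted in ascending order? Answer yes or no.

After 1 (swap(4, 0)): [A, I, E, B, F, H, G, D, C]
After 2 (reverse(6, 7)): [A, I, E, B, F, H, D, G, C]
After 3 (swap(2, 3)): [A, I, B, E, F, H, D, G, C]
After 4 (reverse(1, 3)): [A, E, B, I, F, H, D, G, C]
After 5 (reverse(0, 6)): [D, H, F, I, B, E, A, G, C]
After 6 (reverse(2, 3)): [D, H, I, F, B, E, A, G, C]
After 7 (swap(8, 2)): [D, H, C, F, B, E, A, G, I]
After 8 (swap(3, 0)): [F, H, C, D, B, E, A, G, I]
After 9 (swap(5, 4)): [F, H, C, D, E, B, A, G, I]
After 10 (swap(0, 5)): [B, H, C, D, E, F, A, G, I]
After 11 (swap(6, 7)): [B, H, C, D, E, F, G, A, I]
After 12 (swap(1, 0)): [H, B, C, D, E, F, G, A, I]
After 13 (swap(0, 7)): [A, B, C, D, E, F, G, H, I]

Answer: yes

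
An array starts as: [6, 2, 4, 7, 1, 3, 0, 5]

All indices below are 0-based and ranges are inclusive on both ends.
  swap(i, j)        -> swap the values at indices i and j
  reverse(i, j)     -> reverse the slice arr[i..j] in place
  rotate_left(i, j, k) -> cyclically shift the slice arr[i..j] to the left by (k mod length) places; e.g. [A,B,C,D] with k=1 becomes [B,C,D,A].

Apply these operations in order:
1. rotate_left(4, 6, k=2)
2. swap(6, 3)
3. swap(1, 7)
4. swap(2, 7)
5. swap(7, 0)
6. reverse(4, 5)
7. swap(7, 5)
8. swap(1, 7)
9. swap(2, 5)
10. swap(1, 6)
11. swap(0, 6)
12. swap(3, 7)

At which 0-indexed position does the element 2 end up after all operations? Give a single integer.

After 1 (rotate_left(4, 6, k=2)): [6, 2, 4, 7, 0, 1, 3, 5]
After 2 (swap(6, 3)): [6, 2, 4, 3, 0, 1, 7, 5]
After 3 (swap(1, 7)): [6, 5, 4, 3, 0, 1, 7, 2]
After 4 (swap(2, 7)): [6, 5, 2, 3, 0, 1, 7, 4]
After 5 (swap(7, 0)): [4, 5, 2, 3, 0, 1, 7, 6]
After 6 (reverse(4, 5)): [4, 5, 2, 3, 1, 0, 7, 6]
After 7 (swap(7, 5)): [4, 5, 2, 3, 1, 6, 7, 0]
After 8 (swap(1, 7)): [4, 0, 2, 3, 1, 6, 7, 5]
After 9 (swap(2, 5)): [4, 0, 6, 3, 1, 2, 7, 5]
After 10 (swap(1, 6)): [4, 7, 6, 3, 1, 2, 0, 5]
After 11 (swap(0, 6)): [0, 7, 6, 3, 1, 2, 4, 5]
After 12 (swap(3, 7)): [0, 7, 6, 5, 1, 2, 4, 3]

Answer: 5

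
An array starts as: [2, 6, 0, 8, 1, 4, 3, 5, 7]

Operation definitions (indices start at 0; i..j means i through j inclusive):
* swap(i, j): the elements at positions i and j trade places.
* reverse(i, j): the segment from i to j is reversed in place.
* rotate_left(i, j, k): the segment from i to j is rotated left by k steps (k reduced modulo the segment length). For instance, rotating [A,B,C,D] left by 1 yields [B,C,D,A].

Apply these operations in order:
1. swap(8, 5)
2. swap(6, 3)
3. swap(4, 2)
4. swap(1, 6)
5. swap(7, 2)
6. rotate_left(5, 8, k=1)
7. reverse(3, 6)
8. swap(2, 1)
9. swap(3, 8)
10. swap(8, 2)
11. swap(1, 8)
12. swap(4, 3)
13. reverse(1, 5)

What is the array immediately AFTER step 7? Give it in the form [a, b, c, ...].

Answer: [2, 8, 5, 1, 6, 0, 3, 4, 7]

Derivation:
After 1 (swap(8, 5)): [2, 6, 0, 8, 1, 7, 3, 5, 4]
After 2 (swap(6, 3)): [2, 6, 0, 3, 1, 7, 8, 5, 4]
After 3 (swap(4, 2)): [2, 6, 1, 3, 0, 7, 8, 5, 4]
After 4 (swap(1, 6)): [2, 8, 1, 3, 0, 7, 6, 5, 4]
After 5 (swap(7, 2)): [2, 8, 5, 3, 0, 7, 6, 1, 4]
After 6 (rotate_left(5, 8, k=1)): [2, 8, 5, 3, 0, 6, 1, 4, 7]
After 7 (reverse(3, 6)): [2, 8, 5, 1, 6, 0, 3, 4, 7]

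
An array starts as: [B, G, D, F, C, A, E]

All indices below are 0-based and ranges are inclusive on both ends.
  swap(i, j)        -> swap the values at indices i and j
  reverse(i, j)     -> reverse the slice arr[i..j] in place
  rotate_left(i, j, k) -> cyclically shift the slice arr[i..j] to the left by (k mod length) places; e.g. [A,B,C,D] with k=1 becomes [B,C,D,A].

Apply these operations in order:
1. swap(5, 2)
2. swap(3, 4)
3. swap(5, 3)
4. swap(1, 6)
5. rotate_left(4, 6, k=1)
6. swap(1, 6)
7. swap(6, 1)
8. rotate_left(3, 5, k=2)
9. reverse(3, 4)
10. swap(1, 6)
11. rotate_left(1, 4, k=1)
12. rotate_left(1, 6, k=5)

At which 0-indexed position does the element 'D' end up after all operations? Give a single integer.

After 1 (swap(5, 2)): [B, G, A, F, C, D, E]
After 2 (swap(3, 4)): [B, G, A, C, F, D, E]
After 3 (swap(5, 3)): [B, G, A, D, F, C, E]
After 4 (swap(1, 6)): [B, E, A, D, F, C, G]
After 5 (rotate_left(4, 6, k=1)): [B, E, A, D, C, G, F]
After 6 (swap(1, 6)): [B, F, A, D, C, G, E]
After 7 (swap(6, 1)): [B, E, A, D, C, G, F]
After 8 (rotate_left(3, 5, k=2)): [B, E, A, G, D, C, F]
After 9 (reverse(3, 4)): [B, E, A, D, G, C, F]
After 10 (swap(1, 6)): [B, F, A, D, G, C, E]
After 11 (rotate_left(1, 4, k=1)): [B, A, D, G, F, C, E]
After 12 (rotate_left(1, 6, k=5)): [B, E, A, D, G, F, C]

Answer: 3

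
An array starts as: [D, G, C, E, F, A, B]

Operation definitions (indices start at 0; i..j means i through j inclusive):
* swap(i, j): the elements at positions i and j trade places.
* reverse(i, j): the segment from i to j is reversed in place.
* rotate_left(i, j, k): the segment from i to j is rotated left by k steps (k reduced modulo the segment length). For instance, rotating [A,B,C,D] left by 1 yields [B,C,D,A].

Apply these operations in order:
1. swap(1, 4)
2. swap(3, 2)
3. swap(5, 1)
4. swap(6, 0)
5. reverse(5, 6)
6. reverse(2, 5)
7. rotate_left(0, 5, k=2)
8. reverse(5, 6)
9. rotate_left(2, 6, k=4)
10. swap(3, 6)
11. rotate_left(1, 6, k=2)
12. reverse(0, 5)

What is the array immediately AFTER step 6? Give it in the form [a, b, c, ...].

Answer: [B, A, D, G, C, E, F]

Derivation:
After 1 (swap(1, 4)): [D, F, C, E, G, A, B]
After 2 (swap(3, 2)): [D, F, E, C, G, A, B]
After 3 (swap(5, 1)): [D, A, E, C, G, F, B]
After 4 (swap(6, 0)): [B, A, E, C, G, F, D]
After 5 (reverse(5, 6)): [B, A, E, C, G, D, F]
After 6 (reverse(2, 5)): [B, A, D, G, C, E, F]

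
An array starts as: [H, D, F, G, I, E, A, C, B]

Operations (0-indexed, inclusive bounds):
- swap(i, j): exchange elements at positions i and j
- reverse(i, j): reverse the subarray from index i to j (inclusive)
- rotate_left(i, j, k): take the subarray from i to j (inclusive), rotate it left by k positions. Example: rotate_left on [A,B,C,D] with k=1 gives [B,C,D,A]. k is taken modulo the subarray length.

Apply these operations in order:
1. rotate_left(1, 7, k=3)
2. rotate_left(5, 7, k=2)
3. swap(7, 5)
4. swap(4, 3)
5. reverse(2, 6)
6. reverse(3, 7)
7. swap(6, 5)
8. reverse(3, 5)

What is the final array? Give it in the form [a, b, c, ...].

After 1 (rotate_left(1, 7, k=3)): [H, I, E, A, C, D, F, G, B]
After 2 (rotate_left(5, 7, k=2)): [H, I, E, A, C, G, D, F, B]
After 3 (swap(7, 5)): [H, I, E, A, C, F, D, G, B]
After 4 (swap(4, 3)): [H, I, E, C, A, F, D, G, B]
After 5 (reverse(2, 6)): [H, I, D, F, A, C, E, G, B]
After 6 (reverse(3, 7)): [H, I, D, G, E, C, A, F, B]
After 7 (swap(6, 5)): [H, I, D, G, E, A, C, F, B]
After 8 (reverse(3, 5)): [H, I, D, A, E, G, C, F, B]

Answer: [H, I, D, A, E, G, C, F, B]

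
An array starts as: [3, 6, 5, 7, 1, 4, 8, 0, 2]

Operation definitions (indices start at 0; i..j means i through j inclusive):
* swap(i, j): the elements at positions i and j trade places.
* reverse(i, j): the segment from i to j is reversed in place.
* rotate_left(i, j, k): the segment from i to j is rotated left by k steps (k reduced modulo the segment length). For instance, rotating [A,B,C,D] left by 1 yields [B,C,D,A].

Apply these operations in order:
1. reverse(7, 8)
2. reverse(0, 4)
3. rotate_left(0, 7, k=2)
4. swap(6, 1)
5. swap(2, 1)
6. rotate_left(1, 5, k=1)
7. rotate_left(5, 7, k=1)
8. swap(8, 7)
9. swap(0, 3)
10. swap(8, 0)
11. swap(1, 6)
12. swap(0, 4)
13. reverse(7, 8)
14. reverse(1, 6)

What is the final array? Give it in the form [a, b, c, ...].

After 1 (reverse(7, 8)): [3, 6, 5, 7, 1, 4, 8, 2, 0]
After 2 (reverse(0, 4)): [1, 7, 5, 6, 3, 4, 8, 2, 0]
After 3 (rotate_left(0, 7, k=2)): [5, 6, 3, 4, 8, 2, 1, 7, 0]
After 4 (swap(6, 1)): [5, 1, 3, 4, 8, 2, 6, 7, 0]
After 5 (swap(2, 1)): [5, 3, 1, 4, 8, 2, 6, 7, 0]
After 6 (rotate_left(1, 5, k=1)): [5, 1, 4, 8, 2, 3, 6, 7, 0]
After 7 (rotate_left(5, 7, k=1)): [5, 1, 4, 8, 2, 6, 7, 3, 0]
After 8 (swap(8, 7)): [5, 1, 4, 8, 2, 6, 7, 0, 3]
After 9 (swap(0, 3)): [8, 1, 4, 5, 2, 6, 7, 0, 3]
After 10 (swap(8, 0)): [3, 1, 4, 5, 2, 6, 7, 0, 8]
After 11 (swap(1, 6)): [3, 7, 4, 5, 2, 6, 1, 0, 8]
After 12 (swap(0, 4)): [2, 7, 4, 5, 3, 6, 1, 0, 8]
After 13 (reverse(7, 8)): [2, 7, 4, 5, 3, 6, 1, 8, 0]
After 14 (reverse(1, 6)): [2, 1, 6, 3, 5, 4, 7, 8, 0]

Answer: [2, 1, 6, 3, 5, 4, 7, 8, 0]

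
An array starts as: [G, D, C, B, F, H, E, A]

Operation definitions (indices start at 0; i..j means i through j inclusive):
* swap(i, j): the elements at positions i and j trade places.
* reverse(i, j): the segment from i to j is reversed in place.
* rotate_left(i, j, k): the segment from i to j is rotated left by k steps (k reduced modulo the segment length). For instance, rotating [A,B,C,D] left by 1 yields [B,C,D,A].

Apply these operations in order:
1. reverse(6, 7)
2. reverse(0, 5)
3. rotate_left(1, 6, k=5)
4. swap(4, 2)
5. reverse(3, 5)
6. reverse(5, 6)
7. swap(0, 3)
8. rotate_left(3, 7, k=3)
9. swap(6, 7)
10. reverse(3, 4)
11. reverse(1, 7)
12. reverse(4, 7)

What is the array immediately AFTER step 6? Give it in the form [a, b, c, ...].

Answer: [H, A, C, D, F, G, B, E]

Derivation:
After 1 (reverse(6, 7)): [G, D, C, B, F, H, A, E]
After 2 (reverse(0, 5)): [H, F, B, C, D, G, A, E]
After 3 (rotate_left(1, 6, k=5)): [H, A, F, B, C, D, G, E]
After 4 (swap(4, 2)): [H, A, C, B, F, D, G, E]
After 5 (reverse(3, 5)): [H, A, C, D, F, B, G, E]
After 6 (reverse(5, 6)): [H, A, C, D, F, G, B, E]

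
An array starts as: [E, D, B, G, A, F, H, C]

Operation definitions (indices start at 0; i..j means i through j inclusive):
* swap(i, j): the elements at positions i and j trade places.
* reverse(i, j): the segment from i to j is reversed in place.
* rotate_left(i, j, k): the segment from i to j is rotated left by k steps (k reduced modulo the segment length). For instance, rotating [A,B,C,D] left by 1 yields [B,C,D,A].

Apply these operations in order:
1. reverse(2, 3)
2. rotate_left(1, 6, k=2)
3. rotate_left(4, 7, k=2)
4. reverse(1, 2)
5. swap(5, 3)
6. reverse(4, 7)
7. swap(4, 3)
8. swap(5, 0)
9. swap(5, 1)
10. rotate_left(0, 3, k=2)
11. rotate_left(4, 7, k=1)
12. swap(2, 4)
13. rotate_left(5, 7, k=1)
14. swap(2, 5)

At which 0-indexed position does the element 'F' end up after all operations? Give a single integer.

After 1 (reverse(2, 3)): [E, D, G, B, A, F, H, C]
After 2 (rotate_left(1, 6, k=2)): [E, B, A, F, H, D, G, C]
After 3 (rotate_left(4, 7, k=2)): [E, B, A, F, G, C, H, D]
After 4 (reverse(1, 2)): [E, A, B, F, G, C, H, D]
After 5 (swap(5, 3)): [E, A, B, C, G, F, H, D]
After 6 (reverse(4, 7)): [E, A, B, C, D, H, F, G]
After 7 (swap(4, 3)): [E, A, B, D, C, H, F, G]
After 8 (swap(5, 0)): [H, A, B, D, C, E, F, G]
After 9 (swap(5, 1)): [H, E, B, D, C, A, F, G]
After 10 (rotate_left(0, 3, k=2)): [B, D, H, E, C, A, F, G]
After 11 (rotate_left(4, 7, k=1)): [B, D, H, E, A, F, G, C]
After 12 (swap(2, 4)): [B, D, A, E, H, F, G, C]
After 13 (rotate_left(5, 7, k=1)): [B, D, A, E, H, G, C, F]
After 14 (swap(2, 5)): [B, D, G, E, H, A, C, F]

Answer: 7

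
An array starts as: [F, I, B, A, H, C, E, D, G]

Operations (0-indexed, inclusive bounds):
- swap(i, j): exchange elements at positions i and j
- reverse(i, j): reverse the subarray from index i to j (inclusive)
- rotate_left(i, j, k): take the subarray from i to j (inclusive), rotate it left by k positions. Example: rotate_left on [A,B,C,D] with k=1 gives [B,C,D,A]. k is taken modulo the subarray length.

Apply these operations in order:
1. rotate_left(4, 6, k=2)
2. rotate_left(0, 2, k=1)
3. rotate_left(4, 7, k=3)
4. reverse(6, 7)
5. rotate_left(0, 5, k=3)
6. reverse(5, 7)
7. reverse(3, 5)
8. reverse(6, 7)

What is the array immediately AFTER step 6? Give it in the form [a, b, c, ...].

Answer: [A, D, E, I, B, H, C, F, G]

Derivation:
After 1 (rotate_left(4, 6, k=2)): [F, I, B, A, E, H, C, D, G]
After 2 (rotate_left(0, 2, k=1)): [I, B, F, A, E, H, C, D, G]
After 3 (rotate_left(4, 7, k=3)): [I, B, F, A, D, E, H, C, G]
After 4 (reverse(6, 7)): [I, B, F, A, D, E, C, H, G]
After 5 (rotate_left(0, 5, k=3)): [A, D, E, I, B, F, C, H, G]
After 6 (reverse(5, 7)): [A, D, E, I, B, H, C, F, G]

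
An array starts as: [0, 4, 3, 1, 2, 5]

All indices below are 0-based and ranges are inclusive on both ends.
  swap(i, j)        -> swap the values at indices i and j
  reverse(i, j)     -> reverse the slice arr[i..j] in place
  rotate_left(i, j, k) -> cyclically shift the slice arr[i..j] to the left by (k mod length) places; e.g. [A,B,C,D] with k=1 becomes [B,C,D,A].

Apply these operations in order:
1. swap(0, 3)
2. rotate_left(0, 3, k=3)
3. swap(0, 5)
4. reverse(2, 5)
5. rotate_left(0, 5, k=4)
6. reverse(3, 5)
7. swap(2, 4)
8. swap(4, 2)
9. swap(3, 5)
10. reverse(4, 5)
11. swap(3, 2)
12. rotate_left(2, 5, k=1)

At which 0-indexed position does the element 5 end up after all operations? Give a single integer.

Answer: 2

Derivation:
After 1 (swap(0, 3)): [1, 4, 3, 0, 2, 5]
After 2 (rotate_left(0, 3, k=3)): [0, 1, 4, 3, 2, 5]
After 3 (swap(0, 5)): [5, 1, 4, 3, 2, 0]
After 4 (reverse(2, 5)): [5, 1, 0, 2, 3, 4]
After 5 (rotate_left(0, 5, k=4)): [3, 4, 5, 1, 0, 2]
After 6 (reverse(3, 5)): [3, 4, 5, 2, 0, 1]
After 7 (swap(2, 4)): [3, 4, 0, 2, 5, 1]
After 8 (swap(4, 2)): [3, 4, 5, 2, 0, 1]
After 9 (swap(3, 5)): [3, 4, 5, 1, 0, 2]
After 10 (reverse(4, 5)): [3, 4, 5, 1, 2, 0]
After 11 (swap(3, 2)): [3, 4, 1, 5, 2, 0]
After 12 (rotate_left(2, 5, k=1)): [3, 4, 5, 2, 0, 1]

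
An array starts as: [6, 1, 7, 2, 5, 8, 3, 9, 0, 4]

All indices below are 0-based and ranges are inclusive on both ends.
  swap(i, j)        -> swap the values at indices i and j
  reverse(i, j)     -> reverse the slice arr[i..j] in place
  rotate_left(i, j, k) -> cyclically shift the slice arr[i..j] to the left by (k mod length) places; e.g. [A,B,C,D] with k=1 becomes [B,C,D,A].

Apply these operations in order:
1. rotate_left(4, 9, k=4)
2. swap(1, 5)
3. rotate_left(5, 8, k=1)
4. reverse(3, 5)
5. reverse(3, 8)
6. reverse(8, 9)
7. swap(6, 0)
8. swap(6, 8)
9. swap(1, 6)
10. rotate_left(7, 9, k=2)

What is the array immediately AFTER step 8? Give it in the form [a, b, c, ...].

Answer: [2, 4, 7, 1, 3, 8, 9, 0, 6, 5]

Derivation:
After 1 (rotate_left(4, 9, k=4)): [6, 1, 7, 2, 0, 4, 5, 8, 3, 9]
After 2 (swap(1, 5)): [6, 4, 7, 2, 0, 1, 5, 8, 3, 9]
After 3 (rotate_left(5, 8, k=1)): [6, 4, 7, 2, 0, 5, 8, 3, 1, 9]
After 4 (reverse(3, 5)): [6, 4, 7, 5, 0, 2, 8, 3, 1, 9]
After 5 (reverse(3, 8)): [6, 4, 7, 1, 3, 8, 2, 0, 5, 9]
After 6 (reverse(8, 9)): [6, 4, 7, 1, 3, 8, 2, 0, 9, 5]
After 7 (swap(6, 0)): [2, 4, 7, 1, 3, 8, 6, 0, 9, 5]
After 8 (swap(6, 8)): [2, 4, 7, 1, 3, 8, 9, 0, 6, 5]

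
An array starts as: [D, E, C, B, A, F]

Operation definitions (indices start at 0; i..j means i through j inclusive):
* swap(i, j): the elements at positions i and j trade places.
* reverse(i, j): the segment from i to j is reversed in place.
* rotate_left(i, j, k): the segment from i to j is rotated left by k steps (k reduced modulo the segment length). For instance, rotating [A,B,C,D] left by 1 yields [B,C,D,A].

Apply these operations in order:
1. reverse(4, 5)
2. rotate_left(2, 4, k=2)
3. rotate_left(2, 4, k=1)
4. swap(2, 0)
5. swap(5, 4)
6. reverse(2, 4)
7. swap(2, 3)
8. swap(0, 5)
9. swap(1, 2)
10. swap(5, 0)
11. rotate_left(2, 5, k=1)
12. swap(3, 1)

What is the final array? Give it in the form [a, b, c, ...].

After 1 (reverse(4, 5)): [D, E, C, B, F, A]
After 2 (rotate_left(2, 4, k=2)): [D, E, F, C, B, A]
After 3 (rotate_left(2, 4, k=1)): [D, E, C, B, F, A]
After 4 (swap(2, 0)): [C, E, D, B, F, A]
After 5 (swap(5, 4)): [C, E, D, B, A, F]
After 6 (reverse(2, 4)): [C, E, A, B, D, F]
After 7 (swap(2, 3)): [C, E, B, A, D, F]
After 8 (swap(0, 5)): [F, E, B, A, D, C]
After 9 (swap(1, 2)): [F, B, E, A, D, C]
After 10 (swap(5, 0)): [C, B, E, A, D, F]
After 11 (rotate_left(2, 5, k=1)): [C, B, A, D, F, E]
After 12 (swap(3, 1)): [C, D, A, B, F, E]

Answer: [C, D, A, B, F, E]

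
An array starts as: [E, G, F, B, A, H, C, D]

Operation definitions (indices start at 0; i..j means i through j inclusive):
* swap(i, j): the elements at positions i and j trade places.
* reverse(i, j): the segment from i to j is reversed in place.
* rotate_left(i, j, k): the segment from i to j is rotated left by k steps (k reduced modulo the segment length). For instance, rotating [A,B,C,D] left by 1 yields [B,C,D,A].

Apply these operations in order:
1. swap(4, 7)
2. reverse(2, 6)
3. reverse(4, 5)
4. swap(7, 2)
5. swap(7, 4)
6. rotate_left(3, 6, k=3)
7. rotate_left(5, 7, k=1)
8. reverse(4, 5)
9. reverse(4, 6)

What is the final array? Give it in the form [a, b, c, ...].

After 1 (swap(4, 7)): [E, G, F, B, D, H, C, A]
After 2 (reverse(2, 6)): [E, G, C, H, D, B, F, A]
After 3 (reverse(4, 5)): [E, G, C, H, B, D, F, A]
After 4 (swap(7, 2)): [E, G, A, H, B, D, F, C]
After 5 (swap(7, 4)): [E, G, A, H, C, D, F, B]
After 6 (rotate_left(3, 6, k=3)): [E, G, A, F, H, C, D, B]
After 7 (rotate_left(5, 7, k=1)): [E, G, A, F, H, D, B, C]
After 8 (reverse(4, 5)): [E, G, A, F, D, H, B, C]
After 9 (reverse(4, 6)): [E, G, A, F, B, H, D, C]

Answer: [E, G, A, F, B, H, D, C]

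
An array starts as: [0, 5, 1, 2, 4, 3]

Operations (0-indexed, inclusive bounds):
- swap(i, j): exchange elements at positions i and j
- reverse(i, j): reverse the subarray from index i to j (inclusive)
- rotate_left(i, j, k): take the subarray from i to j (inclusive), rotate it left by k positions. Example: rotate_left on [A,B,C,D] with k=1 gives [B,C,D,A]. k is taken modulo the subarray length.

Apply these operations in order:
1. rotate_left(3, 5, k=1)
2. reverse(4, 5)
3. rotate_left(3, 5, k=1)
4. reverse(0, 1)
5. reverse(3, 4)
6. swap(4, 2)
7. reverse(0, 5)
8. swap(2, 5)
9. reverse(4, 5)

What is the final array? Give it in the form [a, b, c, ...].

After 1 (rotate_left(3, 5, k=1)): [0, 5, 1, 4, 3, 2]
After 2 (reverse(4, 5)): [0, 5, 1, 4, 2, 3]
After 3 (rotate_left(3, 5, k=1)): [0, 5, 1, 2, 3, 4]
After 4 (reverse(0, 1)): [5, 0, 1, 2, 3, 4]
After 5 (reverse(3, 4)): [5, 0, 1, 3, 2, 4]
After 6 (swap(4, 2)): [5, 0, 2, 3, 1, 4]
After 7 (reverse(0, 5)): [4, 1, 3, 2, 0, 5]
After 8 (swap(2, 5)): [4, 1, 5, 2, 0, 3]
After 9 (reverse(4, 5)): [4, 1, 5, 2, 3, 0]

Answer: [4, 1, 5, 2, 3, 0]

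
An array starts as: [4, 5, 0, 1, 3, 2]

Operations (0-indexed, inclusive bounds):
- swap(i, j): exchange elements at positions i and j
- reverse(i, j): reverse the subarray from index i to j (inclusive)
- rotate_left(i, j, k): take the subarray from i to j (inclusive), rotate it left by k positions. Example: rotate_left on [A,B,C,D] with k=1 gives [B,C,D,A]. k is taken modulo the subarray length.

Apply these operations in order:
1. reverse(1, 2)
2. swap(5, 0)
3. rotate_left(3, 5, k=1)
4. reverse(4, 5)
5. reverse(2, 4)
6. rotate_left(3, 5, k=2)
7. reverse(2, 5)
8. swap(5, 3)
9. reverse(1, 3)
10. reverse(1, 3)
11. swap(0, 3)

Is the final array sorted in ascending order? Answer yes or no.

After 1 (reverse(1, 2)): [4, 0, 5, 1, 3, 2]
After 2 (swap(5, 0)): [2, 0, 5, 1, 3, 4]
After 3 (rotate_left(3, 5, k=1)): [2, 0, 5, 3, 4, 1]
After 4 (reverse(4, 5)): [2, 0, 5, 3, 1, 4]
After 5 (reverse(2, 4)): [2, 0, 1, 3, 5, 4]
After 6 (rotate_left(3, 5, k=2)): [2, 0, 1, 4, 3, 5]
After 7 (reverse(2, 5)): [2, 0, 5, 3, 4, 1]
After 8 (swap(5, 3)): [2, 0, 5, 1, 4, 3]
After 9 (reverse(1, 3)): [2, 1, 5, 0, 4, 3]
After 10 (reverse(1, 3)): [2, 0, 5, 1, 4, 3]
After 11 (swap(0, 3)): [1, 0, 5, 2, 4, 3]

Answer: no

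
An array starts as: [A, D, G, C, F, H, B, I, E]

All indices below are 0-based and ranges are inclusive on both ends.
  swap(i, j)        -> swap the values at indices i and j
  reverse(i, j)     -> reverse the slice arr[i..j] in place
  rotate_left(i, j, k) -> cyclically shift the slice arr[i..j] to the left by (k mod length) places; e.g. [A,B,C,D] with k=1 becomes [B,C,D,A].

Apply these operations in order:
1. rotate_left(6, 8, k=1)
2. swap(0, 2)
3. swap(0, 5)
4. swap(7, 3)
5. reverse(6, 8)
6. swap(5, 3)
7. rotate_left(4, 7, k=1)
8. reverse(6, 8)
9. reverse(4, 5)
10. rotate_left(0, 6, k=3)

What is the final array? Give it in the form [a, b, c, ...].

Answer: [G, B, E, I, H, D, A, F, C]

Derivation:
After 1 (rotate_left(6, 8, k=1)): [A, D, G, C, F, H, I, E, B]
After 2 (swap(0, 2)): [G, D, A, C, F, H, I, E, B]
After 3 (swap(0, 5)): [H, D, A, C, F, G, I, E, B]
After 4 (swap(7, 3)): [H, D, A, E, F, G, I, C, B]
After 5 (reverse(6, 8)): [H, D, A, E, F, G, B, C, I]
After 6 (swap(5, 3)): [H, D, A, G, F, E, B, C, I]
After 7 (rotate_left(4, 7, k=1)): [H, D, A, G, E, B, C, F, I]
After 8 (reverse(6, 8)): [H, D, A, G, E, B, I, F, C]
After 9 (reverse(4, 5)): [H, D, A, G, B, E, I, F, C]
After 10 (rotate_left(0, 6, k=3)): [G, B, E, I, H, D, A, F, C]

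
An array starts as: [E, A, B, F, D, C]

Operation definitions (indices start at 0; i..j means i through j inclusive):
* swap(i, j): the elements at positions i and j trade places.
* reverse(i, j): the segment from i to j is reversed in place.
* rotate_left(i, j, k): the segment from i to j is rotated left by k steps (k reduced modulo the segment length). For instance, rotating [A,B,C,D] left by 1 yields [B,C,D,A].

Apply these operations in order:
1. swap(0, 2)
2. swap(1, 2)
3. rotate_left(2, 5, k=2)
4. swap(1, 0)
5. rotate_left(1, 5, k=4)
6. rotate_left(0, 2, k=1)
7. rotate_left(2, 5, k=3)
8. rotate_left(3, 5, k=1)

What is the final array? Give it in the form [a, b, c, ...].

After 1 (swap(0, 2)): [B, A, E, F, D, C]
After 2 (swap(1, 2)): [B, E, A, F, D, C]
After 3 (rotate_left(2, 5, k=2)): [B, E, D, C, A, F]
After 4 (swap(1, 0)): [E, B, D, C, A, F]
After 5 (rotate_left(1, 5, k=4)): [E, F, B, D, C, A]
After 6 (rotate_left(0, 2, k=1)): [F, B, E, D, C, A]
After 7 (rotate_left(2, 5, k=3)): [F, B, A, E, D, C]
After 8 (rotate_left(3, 5, k=1)): [F, B, A, D, C, E]

Answer: [F, B, A, D, C, E]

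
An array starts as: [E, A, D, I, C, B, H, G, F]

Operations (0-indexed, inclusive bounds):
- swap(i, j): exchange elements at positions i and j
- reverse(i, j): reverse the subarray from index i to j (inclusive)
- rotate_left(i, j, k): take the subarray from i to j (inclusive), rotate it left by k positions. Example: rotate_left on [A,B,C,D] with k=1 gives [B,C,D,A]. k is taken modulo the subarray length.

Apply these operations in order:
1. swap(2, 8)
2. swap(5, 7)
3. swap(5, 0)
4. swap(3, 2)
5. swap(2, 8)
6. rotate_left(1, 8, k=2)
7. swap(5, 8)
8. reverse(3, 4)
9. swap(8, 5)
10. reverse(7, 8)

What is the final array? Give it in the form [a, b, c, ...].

Answer: [G, F, C, H, E, B, I, D, A]

Derivation:
After 1 (swap(2, 8)): [E, A, F, I, C, B, H, G, D]
After 2 (swap(5, 7)): [E, A, F, I, C, G, H, B, D]
After 3 (swap(5, 0)): [G, A, F, I, C, E, H, B, D]
After 4 (swap(3, 2)): [G, A, I, F, C, E, H, B, D]
After 5 (swap(2, 8)): [G, A, D, F, C, E, H, B, I]
After 6 (rotate_left(1, 8, k=2)): [G, F, C, E, H, B, I, A, D]
After 7 (swap(5, 8)): [G, F, C, E, H, D, I, A, B]
After 8 (reverse(3, 4)): [G, F, C, H, E, D, I, A, B]
After 9 (swap(8, 5)): [G, F, C, H, E, B, I, A, D]
After 10 (reverse(7, 8)): [G, F, C, H, E, B, I, D, A]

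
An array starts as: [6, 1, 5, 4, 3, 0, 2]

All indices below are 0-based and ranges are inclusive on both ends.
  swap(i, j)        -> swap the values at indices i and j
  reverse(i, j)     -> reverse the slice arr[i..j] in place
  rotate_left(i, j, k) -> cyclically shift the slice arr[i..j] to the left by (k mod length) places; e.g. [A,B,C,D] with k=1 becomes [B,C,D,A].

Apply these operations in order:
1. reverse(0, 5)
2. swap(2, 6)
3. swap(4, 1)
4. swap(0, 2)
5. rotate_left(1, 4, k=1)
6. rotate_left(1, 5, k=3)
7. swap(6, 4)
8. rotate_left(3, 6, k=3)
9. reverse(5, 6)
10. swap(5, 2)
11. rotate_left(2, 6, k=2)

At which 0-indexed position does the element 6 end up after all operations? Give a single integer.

Answer: 3

Derivation:
After 1 (reverse(0, 5)): [0, 3, 4, 5, 1, 6, 2]
After 2 (swap(2, 6)): [0, 3, 2, 5, 1, 6, 4]
After 3 (swap(4, 1)): [0, 1, 2, 5, 3, 6, 4]
After 4 (swap(0, 2)): [2, 1, 0, 5, 3, 6, 4]
After 5 (rotate_left(1, 4, k=1)): [2, 0, 5, 3, 1, 6, 4]
After 6 (rotate_left(1, 5, k=3)): [2, 1, 6, 0, 5, 3, 4]
After 7 (swap(6, 4)): [2, 1, 6, 0, 4, 3, 5]
After 8 (rotate_left(3, 6, k=3)): [2, 1, 6, 5, 0, 4, 3]
After 9 (reverse(5, 6)): [2, 1, 6, 5, 0, 3, 4]
After 10 (swap(5, 2)): [2, 1, 3, 5, 0, 6, 4]
After 11 (rotate_left(2, 6, k=2)): [2, 1, 0, 6, 4, 3, 5]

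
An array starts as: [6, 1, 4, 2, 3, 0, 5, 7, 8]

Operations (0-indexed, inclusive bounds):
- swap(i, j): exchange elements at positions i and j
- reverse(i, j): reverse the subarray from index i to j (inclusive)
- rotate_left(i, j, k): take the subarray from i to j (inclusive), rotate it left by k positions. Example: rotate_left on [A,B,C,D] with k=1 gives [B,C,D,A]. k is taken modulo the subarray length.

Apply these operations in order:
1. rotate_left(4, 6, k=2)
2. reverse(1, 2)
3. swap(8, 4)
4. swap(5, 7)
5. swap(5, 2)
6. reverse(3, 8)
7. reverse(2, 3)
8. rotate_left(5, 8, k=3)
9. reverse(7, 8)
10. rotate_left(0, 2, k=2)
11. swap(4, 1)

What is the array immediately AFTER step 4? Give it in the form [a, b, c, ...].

Answer: [6, 4, 1, 2, 8, 7, 0, 3, 5]

Derivation:
After 1 (rotate_left(4, 6, k=2)): [6, 1, 4, 2, 5, 3, 0, 7, 8]
After 2 (reverse(1, 2)): [6, 4, 1, 2, 5, 3, 0, 7, 8]
After 3 (swap(8, 4)): [6, 4, 1, 2, 8, 3, 0, 7, 5]
After 4 (swap(5, 7)): [6, 4, 1, 2, 8, 7, 0, 3, 5]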